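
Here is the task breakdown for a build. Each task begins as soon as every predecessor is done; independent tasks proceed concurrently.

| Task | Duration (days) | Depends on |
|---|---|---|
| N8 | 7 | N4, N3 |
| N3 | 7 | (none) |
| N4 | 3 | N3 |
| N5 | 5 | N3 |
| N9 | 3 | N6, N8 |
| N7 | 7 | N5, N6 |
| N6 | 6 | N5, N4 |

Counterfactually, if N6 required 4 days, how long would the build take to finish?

23

As given, the longest chain is N3→N5→N6→N7 = 7+5+6+7 = 25, so the finish is 25 days.
N6 is on the critical path; changing it to 4 makes that path 23 days.
No other chain overtakes it, so the finish is 23 days.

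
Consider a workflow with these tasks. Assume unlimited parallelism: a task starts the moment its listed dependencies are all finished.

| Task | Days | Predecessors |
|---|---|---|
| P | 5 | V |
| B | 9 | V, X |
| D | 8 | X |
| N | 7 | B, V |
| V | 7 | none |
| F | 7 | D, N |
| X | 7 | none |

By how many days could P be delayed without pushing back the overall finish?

The longest chain is V→B→N→F = 7+9+7+7 = 30; overall finish 30 days.
Longest path through P: 12 days (earliest finish 12, latest finish 30).
So P can slip 30 − 12 = 18 days.

18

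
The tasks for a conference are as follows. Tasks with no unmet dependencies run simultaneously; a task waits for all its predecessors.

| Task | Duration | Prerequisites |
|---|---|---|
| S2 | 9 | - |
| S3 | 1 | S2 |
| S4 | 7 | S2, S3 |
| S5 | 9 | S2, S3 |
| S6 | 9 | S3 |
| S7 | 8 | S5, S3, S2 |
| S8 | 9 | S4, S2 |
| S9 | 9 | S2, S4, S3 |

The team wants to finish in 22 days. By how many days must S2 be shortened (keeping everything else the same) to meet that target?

Current finish: 27 days; target: 22.
S2 is on every critical path, so each day cut from S2 cuts the finish by one (this holds down to a finish of 19).
Need 27 − 22 = 5 days off S2 → S2 becomes 4 days, finish becomes 22.

5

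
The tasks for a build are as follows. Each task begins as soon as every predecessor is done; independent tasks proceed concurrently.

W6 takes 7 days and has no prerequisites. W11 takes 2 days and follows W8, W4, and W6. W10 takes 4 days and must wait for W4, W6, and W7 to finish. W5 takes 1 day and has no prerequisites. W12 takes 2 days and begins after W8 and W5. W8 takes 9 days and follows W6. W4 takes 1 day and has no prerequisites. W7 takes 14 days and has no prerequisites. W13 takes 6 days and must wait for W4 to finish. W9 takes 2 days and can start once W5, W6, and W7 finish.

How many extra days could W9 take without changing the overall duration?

The longest chain is W6→W8→W11 = 7+9+2 = 18; overall finish 18 days.
Longest path through W9: 16 days (earliest finish 16, latest finish 18).
Slack of W9 = 16 − 14 = 2 days.

2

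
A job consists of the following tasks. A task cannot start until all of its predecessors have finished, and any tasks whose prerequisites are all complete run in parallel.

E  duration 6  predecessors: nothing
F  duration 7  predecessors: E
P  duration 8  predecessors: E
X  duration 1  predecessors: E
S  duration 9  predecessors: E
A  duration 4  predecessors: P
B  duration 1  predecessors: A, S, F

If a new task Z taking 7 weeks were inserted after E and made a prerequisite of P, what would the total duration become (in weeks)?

26

Originally the plan takes 19 weeks.
With Z inserted, P now waits for max(E, Z).
New critical path: E→Z→P→A→B = 6+7+8+4+1 = 26 ⇒ 26 weeks.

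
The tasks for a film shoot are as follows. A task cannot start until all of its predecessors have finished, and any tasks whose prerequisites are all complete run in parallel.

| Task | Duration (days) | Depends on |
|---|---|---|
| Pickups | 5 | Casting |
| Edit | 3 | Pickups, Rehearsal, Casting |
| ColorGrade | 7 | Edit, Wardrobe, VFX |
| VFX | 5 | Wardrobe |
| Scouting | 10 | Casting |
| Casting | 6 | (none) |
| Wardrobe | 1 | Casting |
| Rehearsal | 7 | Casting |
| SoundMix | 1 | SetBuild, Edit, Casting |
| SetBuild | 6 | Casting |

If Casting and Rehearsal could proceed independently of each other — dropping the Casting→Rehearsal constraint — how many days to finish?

Original critical path: Casting→Rehearsal→Edit→ColorGrade = 6+7+3+7 = 23 ⇒ 23 days.
Without Casting→Rehearsal, Rehearsal's earliest start moves from 6 to 0.
After: Casting→Pickups→Edit→ColorGrade = 6+5+3+7 = 21 → 21 days.

21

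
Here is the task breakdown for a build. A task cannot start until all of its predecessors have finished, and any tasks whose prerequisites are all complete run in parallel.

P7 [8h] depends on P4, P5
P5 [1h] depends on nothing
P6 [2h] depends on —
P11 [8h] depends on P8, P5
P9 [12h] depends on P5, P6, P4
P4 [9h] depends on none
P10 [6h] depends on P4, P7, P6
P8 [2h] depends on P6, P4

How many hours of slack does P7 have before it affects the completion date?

P4→P7→P10 = 9+8+6 = 23 sets the makespan at 23 hours.
The longest chain containing P7 totals 23 hours.
So P7 can slip 17 − 17 = 0 hours.

0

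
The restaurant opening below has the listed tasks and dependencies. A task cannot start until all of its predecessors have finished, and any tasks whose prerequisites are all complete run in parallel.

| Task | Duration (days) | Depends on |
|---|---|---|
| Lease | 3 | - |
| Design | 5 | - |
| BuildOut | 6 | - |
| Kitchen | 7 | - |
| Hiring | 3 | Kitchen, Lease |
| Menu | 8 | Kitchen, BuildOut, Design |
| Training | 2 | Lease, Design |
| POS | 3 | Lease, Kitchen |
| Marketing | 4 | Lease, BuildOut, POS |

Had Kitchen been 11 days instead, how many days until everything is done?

19

The binding path is Kitchen→Menu = 7+8 = 15; finish at 15 days.
Kitchen lies on that path, so at 11 days the path becomes 19 days.
No other chain overtakes it, so the finish is 19 days.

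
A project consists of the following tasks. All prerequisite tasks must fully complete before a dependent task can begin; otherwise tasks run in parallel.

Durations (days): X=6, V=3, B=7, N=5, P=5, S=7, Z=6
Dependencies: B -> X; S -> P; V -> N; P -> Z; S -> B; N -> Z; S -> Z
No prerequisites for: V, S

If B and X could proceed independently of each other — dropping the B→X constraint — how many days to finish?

18

Before: longest chain S→B→X = 7+7+6 = 20, finish 20.
Without B→X, X's earliest start moves from 14 to 0.
New critical path: S→P→Z = 7+5+6 = 18 ⇒ 18 days.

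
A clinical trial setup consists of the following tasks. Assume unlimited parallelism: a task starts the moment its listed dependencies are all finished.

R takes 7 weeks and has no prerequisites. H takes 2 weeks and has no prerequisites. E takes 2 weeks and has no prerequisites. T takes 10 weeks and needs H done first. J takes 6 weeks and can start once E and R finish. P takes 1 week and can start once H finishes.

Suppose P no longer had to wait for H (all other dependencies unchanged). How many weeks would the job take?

13

Original critical path: R→J = 7+6 = 13 ⇒ 13 weeks.
Without H→P, P's earliest start moves from 2 to 0.
New critical path: R→J = 7+6 = 13 ⇒ 13 weeks.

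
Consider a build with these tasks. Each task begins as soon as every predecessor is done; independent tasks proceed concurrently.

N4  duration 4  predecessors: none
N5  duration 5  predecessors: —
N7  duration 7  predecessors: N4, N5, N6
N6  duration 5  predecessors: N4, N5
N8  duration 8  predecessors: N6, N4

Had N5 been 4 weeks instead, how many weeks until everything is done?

Baseline: N5→N6→N8 = 5+5+8 = 18 → 18 weeks.
N5 lies on that path, so at 4 weeks the path becomes 17 weeks.
Now N4→N6→N8 = 4+5+8 = 17 is longest, so the finish becomes 17 weeks.

17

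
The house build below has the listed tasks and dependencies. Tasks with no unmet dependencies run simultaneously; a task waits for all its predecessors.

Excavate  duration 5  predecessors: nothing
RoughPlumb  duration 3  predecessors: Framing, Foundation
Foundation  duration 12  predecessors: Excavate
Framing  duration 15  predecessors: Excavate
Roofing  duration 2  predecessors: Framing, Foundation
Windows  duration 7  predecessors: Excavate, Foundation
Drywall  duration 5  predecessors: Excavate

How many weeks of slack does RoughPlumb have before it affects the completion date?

The longest chain is Excavate→Foundation→Windows = 5+12+7 = 24; overall finish 24 weeks.
RoughPlumb finishes as early as 23 and must finish by 24.
Slack of RoughPlumb = 21 − 20 = 1 week.

1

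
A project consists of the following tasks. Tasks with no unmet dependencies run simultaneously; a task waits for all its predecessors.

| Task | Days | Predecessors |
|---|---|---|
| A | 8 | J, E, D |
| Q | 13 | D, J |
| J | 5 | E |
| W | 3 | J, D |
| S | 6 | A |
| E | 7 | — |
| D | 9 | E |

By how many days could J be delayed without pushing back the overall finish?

4

Critical path: E→D→A→S = 7+9+8+6 = 30, so the finish is 30 days.
Longest path through J: 26 days (earliest finish 12, latest finish 16).
Float = 30 − 26 = 4.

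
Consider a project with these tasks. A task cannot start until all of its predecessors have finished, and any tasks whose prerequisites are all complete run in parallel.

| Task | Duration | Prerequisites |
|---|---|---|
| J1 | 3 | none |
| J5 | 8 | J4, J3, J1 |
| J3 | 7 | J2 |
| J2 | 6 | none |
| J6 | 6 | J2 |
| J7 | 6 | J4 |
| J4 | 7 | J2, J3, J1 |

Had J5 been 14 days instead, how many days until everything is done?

34

Actual critical path: J2→J3→J4→J5 = 6+7+7+8 = 28 ⇒ 28 days.
J5 is on the critical path; changing it to 14 makes that path 34 days.
That remains the longest chain; total 34 days.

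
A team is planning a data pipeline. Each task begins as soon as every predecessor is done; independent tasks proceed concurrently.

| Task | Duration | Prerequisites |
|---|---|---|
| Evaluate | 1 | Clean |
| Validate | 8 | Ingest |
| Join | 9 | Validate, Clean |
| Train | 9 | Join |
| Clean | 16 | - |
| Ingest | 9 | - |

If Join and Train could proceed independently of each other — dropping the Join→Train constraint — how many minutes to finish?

26

Original critical path: Ingest→Validate→Join→Train = 9+8+9+9 = 35 ⇒ 35 minutes.
Without Join→Train, Train's earliest start moves from 26 to 0.
After: Ingest→Validate→Join = 9+8+9 = 26 → 26 minutes.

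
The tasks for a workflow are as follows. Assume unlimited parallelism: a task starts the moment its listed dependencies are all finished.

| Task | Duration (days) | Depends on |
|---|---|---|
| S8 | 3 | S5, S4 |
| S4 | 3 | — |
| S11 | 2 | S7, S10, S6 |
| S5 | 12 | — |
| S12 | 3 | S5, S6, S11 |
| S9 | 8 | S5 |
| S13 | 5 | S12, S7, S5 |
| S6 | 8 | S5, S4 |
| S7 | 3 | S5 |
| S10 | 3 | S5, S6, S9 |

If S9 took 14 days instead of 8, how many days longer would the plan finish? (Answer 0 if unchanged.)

6

Actual critical path: S5→S9→S10→S11→S12→S13 = 12+8+3+2+3+5 = 33 ⇒ 33 days.
S9 lies on that path, so at 14 days the path becomes 39 days.
That remains the longest chain; total 39 days.
Change in finish: 39 − 33 = +6 days.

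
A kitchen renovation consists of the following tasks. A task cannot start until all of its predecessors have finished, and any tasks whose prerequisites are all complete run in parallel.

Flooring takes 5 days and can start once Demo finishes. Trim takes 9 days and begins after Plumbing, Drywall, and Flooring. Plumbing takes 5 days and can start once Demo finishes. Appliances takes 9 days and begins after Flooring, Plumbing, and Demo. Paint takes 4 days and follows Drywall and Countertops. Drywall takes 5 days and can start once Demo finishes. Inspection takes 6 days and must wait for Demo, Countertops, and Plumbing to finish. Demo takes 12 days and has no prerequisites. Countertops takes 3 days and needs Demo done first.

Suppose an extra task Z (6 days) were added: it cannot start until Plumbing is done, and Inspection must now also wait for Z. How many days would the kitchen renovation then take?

29

Originally the kitchen renovation takes 26 days.
With Z inserted, Inspection now waits for max(Demo, Countertops, Plumbing, Z).
New critical path: Demo→Plumbing→Z→Inspection = 12+5+6+6 = 29 ⇒ 29 days.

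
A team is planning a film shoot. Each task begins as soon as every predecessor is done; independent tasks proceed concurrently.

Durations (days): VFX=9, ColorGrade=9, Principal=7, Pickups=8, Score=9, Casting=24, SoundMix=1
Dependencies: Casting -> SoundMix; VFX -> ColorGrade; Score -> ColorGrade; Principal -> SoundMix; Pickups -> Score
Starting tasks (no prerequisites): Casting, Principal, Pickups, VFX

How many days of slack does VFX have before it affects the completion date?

The longest chain is Pickups→Score→ColorGrade = 8+9+9 = 26; overall finish 26 days.
Longest path through VFX: 18 days (earliest finish 9, latest finish 17).
Float = 26 − 18 = 8.

8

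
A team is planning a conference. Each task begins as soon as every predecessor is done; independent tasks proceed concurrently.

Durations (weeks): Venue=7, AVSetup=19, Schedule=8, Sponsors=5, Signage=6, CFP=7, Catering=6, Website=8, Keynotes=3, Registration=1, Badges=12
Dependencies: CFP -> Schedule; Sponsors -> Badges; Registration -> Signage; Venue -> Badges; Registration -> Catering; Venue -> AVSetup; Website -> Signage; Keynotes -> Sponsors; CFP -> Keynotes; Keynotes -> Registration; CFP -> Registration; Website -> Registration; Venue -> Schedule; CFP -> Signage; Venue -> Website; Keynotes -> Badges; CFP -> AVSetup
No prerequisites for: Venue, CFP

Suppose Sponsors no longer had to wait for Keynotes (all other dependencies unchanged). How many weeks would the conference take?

26

Original critical path: CFP→Keynotes→Sponsors→Badges = 7+3+5+12 = 27 ⇒ 27 weeks.
Without Keynotes→Sponsors, Sponsors's earliest start moves from 10 to 0.
New critical path: Venue→AVSetup = 7+19 = 26 ⇒ 26 weeks.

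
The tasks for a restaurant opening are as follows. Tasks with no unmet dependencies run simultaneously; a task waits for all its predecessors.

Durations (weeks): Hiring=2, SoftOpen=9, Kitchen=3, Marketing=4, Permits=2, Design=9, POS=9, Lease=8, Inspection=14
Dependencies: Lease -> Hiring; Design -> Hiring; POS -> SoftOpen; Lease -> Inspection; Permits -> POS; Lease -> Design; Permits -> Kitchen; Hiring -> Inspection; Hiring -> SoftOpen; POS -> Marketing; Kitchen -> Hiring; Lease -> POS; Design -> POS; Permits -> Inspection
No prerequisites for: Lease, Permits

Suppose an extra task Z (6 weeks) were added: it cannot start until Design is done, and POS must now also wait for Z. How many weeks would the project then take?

41

Originally the project takes 35 weeks.
With Z inserted, POS now waits for max(Design, Permits, Lease, Z).
New critical path: Lease→Design→Z→POS→SoftOpen = 8+9+6+9+9 = 41 ⇒ 41 weeks.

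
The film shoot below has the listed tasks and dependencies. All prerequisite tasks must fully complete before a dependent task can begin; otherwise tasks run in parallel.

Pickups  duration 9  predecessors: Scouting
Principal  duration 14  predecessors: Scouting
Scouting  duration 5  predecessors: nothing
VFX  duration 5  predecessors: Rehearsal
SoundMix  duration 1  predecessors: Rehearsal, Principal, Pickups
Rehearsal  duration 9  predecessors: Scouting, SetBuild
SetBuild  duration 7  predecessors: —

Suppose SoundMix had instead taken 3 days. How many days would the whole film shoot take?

22

Critical path before the change: SetBuild→Rehearsal→VFX = 7+9+5 = 21 giving 21 days.
SoundMix is off the critical path — its longest chain is 20 days, giving 1 of slack.
Now Scouting→Principal→SoundMix = 5+14+3 = 22 is longest, so the finish becomes 22 days.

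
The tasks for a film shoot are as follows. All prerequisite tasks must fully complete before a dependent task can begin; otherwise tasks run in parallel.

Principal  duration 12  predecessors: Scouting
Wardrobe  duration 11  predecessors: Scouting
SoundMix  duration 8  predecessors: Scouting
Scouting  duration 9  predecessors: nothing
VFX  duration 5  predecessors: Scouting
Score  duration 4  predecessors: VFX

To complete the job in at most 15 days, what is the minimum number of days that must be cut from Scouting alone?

Current finish: 21 days; target: 15.
Scouting is on every critical path, so each day cut from Scouting cuts the finish by one (this holds down to a finish of 13).
Need 21 − 15 = 6 days off Scouting → Scouting becomes 3 days, finish becomes 15.

6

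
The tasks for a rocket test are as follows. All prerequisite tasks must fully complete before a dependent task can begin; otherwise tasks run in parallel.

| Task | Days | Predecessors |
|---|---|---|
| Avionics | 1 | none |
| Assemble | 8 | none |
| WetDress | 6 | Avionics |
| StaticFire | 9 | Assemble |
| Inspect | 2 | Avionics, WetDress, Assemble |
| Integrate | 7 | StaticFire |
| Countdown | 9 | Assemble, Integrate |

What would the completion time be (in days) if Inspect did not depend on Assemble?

Before: longest chain Assemble→StaticFire→Integrate→Countdown = 8+9+7+9 = 33, finish 33.
Without Assemble→Inspect, Inspect's earliest start moves from 8 to 7.
After: Assemble→StaticFire→Integrate→Countdown = 8+9+7+9 = 33 → 33 days.

33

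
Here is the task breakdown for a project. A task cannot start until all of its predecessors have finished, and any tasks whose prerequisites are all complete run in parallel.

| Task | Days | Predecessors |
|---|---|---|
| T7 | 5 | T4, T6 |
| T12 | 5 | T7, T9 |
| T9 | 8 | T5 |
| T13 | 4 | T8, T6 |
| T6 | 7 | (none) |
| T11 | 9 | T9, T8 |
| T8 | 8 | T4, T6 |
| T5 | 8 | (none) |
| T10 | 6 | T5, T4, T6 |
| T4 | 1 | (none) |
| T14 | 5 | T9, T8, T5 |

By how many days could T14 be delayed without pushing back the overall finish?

Critical path: T5→T9→T11 = 8+8+9 = 25, so the finish is 25 days.
T14 finishes as early as 21 and must finish by 25.
Float = 25 − 21 = 4.

4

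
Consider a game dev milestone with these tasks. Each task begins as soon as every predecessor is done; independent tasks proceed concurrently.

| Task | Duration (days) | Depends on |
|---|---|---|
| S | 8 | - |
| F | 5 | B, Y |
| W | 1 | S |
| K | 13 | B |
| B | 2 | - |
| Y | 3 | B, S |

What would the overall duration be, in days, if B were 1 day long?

Baseline: S→Y→F = 8+3+5 = 16 → 16 days.
B has 1 day of float (longest path through it is 15).
No other chain overtakes it, so the finish is 16 days.

16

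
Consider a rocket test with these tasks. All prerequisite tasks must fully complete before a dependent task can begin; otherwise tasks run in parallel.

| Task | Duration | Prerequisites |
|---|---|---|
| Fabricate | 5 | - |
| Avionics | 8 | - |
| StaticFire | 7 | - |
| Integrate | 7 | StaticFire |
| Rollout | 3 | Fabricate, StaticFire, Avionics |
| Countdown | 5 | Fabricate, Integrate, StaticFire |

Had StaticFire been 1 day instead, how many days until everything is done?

13

As given, the longest chain is StaticFire→Integrate→Countdown = 7+7+5 = 19, so the finish is 19 days.
StaticFire is on the critical path; changing it to 1 makes that path 13 days.
That remains the longest chain; total 13 days.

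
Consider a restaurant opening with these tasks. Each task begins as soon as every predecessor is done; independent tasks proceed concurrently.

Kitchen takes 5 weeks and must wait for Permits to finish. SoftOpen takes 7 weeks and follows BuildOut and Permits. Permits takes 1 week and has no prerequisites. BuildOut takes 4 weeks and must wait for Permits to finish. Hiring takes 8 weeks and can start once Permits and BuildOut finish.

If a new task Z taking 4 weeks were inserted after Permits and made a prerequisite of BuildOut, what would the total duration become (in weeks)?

Originally the project takes 13 weeks.
With Z inserted, BuildOut now waits for max(Permits, Z).
New critical path: Permits→Z→BuildOut→Hiring = 1+4+4+8 = 17 ⇒ 17 weeks.

17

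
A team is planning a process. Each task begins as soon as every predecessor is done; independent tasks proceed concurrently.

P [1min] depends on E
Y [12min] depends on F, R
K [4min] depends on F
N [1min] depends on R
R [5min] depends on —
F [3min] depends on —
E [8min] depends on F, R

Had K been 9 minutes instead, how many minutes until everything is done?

17

As given, the longest chain is R→Y = 5+12 = 17, so the finish is 17 minutes.
K has 10 minutes of float (longest path through it is 7).
The critical path is still R→Y; finish is now 17 minutes.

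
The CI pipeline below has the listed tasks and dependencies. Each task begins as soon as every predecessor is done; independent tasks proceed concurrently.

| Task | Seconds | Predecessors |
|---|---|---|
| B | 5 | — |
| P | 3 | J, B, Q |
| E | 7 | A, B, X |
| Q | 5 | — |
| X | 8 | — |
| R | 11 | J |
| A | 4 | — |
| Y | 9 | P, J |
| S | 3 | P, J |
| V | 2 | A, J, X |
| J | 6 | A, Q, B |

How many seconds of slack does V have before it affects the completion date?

The longest chain is B→J→P→Y = 5+6+3+9 = 23; overall finish 23 seconds.
Longest path through V: 13 seconds (earliest finish 13, latest finish 23).
Float = 23 − 13 = 10.

10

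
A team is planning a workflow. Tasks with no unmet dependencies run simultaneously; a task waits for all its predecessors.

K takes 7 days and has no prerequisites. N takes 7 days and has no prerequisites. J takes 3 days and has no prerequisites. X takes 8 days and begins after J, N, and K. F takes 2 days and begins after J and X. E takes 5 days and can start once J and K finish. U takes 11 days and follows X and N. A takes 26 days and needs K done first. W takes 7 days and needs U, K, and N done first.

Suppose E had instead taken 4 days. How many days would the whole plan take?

33

As given, the longest chain is K→X→U→W = 7+8+11+7 = 33, so the finish is 33 days.
E is off the critical path — its longest chain is 12 days, giving 21 of slack.
That remains the longest chain; total 33 days.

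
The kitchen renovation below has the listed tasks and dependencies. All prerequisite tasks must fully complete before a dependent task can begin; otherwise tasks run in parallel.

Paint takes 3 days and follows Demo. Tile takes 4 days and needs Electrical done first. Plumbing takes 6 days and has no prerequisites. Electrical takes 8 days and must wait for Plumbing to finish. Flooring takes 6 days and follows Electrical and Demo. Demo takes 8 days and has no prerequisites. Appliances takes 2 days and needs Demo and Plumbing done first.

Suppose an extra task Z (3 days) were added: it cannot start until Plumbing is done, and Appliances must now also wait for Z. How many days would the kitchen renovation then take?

Originally the kitchen renovation takes 20 days.
With Z inserted, Appliances now waits for max(Demo, Plumbing, Z).
New critical path: Plumbing→Electrical→Flooring = 6+8+6 = 20 ⇒ 20 days.

20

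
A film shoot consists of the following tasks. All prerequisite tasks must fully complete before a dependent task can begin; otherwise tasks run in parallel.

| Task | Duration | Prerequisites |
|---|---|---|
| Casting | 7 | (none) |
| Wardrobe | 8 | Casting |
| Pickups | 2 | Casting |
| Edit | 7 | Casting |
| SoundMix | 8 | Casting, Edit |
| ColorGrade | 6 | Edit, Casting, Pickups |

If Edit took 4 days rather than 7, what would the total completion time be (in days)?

The binding path is Casting→Edit→SoundMix = 7+7+8 = 22; finish at 22 days.
Edit lies on that path, so at 4 days the path becomes 19 days.
That remains the longest chain; total 19 days.

19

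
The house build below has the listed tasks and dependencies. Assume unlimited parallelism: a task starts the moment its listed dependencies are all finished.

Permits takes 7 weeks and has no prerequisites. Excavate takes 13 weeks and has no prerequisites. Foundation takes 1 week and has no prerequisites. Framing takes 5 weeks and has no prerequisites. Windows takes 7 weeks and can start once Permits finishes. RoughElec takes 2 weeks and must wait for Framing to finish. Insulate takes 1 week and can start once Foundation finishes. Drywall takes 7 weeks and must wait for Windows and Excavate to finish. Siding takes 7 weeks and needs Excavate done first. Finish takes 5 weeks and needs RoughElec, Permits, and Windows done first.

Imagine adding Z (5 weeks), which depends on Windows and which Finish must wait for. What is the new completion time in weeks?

24

Originally the project takes 21 weeks.
With Z inserted, Finish now waits for max(RoughElec, Permits, Windows, Z).
New critical path: Permits→Windows→Z→Finish = 7+7+5+5 = 24 ⇒ 24 weeks.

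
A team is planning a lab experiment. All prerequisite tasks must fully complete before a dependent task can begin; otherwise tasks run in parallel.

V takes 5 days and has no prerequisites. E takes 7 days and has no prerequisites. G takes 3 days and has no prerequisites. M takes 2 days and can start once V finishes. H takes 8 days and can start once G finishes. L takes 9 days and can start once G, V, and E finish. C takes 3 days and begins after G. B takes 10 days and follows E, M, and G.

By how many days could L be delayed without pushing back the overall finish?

1

Critical path: V→M→B = 5+2+10 = 17, so the finish is 17 days.
L finishes as early as 16 and must finish by 17.
Float = 17 − 16 = 1.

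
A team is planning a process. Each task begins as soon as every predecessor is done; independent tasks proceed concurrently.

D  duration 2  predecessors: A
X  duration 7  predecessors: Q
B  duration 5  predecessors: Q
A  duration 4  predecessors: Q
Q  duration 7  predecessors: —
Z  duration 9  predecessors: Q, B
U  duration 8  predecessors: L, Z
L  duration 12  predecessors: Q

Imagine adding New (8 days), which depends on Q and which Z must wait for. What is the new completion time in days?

32

Originally the job takes 29 days.
With New inserted, Z now waits for max(Q, B, New).
New critical path: Q→New→Z→U = 7+8+9+8 = 32 ⇒ 32 days.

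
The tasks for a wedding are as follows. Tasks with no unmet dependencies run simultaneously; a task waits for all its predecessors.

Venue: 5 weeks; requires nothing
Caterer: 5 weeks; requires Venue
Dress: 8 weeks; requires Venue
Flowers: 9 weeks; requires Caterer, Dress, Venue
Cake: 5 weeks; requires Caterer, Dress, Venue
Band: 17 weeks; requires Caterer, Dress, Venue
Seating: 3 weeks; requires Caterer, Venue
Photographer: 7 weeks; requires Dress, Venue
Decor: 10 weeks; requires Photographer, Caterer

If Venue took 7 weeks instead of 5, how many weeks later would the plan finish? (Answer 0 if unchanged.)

Actual critical path: Venue→Dress→Band = 5+8+17 = 30 ⇒ 30 weeks.
Venue lies on that path, so at 7 weeks the path becomes 32 weeks.
The critical path is still Venue→Dress→Band; finish is now 32 weeks.
Change in finish: 32 − 30 = +2 weeks.

2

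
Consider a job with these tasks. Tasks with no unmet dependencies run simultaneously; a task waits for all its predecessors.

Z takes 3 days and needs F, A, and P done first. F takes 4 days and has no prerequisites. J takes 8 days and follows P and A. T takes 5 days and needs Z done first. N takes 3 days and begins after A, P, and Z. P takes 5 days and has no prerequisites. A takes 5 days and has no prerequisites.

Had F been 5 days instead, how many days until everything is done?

13

Baseline: A→Z→T = 5+3+5 = 13 → 13 days.
F has 1 day of float (longest path through it is 12).
No other chain overtakes it, so the finish is 13 days.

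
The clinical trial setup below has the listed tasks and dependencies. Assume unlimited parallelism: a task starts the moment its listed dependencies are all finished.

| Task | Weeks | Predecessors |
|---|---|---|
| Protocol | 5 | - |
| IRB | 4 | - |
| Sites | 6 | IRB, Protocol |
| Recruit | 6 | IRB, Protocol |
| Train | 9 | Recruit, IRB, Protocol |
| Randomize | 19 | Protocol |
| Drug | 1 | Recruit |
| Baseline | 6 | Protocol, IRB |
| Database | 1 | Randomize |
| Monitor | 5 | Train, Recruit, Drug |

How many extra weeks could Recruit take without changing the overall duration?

0

Protocol→Recruit→Train→Monitor = 5+6+9+5 = 25 sets the makespan at 25 weeks.
Recruit finishes as early as 11 and must finish by 11.
Slack of Recruit = 5 − 5 = 0 weeks.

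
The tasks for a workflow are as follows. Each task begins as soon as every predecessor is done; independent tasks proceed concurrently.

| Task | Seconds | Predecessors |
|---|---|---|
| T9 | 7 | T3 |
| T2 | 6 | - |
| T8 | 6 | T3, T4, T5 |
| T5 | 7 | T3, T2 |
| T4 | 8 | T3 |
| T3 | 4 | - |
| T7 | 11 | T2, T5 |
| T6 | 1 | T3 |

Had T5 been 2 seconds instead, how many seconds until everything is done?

19

Actual critical path: T2→T5→T7 = 6+7+11 = 24 ⇒ 24 seconds.
Since T5 is critical, the -5 change carries straight to that chain (now 19 seconds).
That remains the longest chain; total 19 seconds.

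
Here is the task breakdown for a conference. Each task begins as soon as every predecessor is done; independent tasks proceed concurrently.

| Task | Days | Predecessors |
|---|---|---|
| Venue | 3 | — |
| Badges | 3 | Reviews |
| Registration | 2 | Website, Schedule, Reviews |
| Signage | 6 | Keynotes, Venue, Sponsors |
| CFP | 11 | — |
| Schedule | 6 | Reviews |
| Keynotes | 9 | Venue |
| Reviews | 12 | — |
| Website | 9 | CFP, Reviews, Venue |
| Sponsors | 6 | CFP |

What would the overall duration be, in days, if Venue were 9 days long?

24

As given, the longest chain is CFP→Sponsors→Signage = 11+6+6 = 23, so the finish is 23 days.
Venue has 5 days of float (longest path through it is 18).
Now Venue→Keynotes→Signage = 9+9+6 = 24 is longest, so the finish becomes 24 days.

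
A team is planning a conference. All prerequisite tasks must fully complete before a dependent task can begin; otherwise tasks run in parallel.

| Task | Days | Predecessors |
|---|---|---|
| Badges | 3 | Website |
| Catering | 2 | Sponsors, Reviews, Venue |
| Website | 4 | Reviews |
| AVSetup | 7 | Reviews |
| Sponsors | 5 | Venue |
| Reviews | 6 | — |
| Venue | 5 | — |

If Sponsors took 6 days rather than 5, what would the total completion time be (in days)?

As given, the longest chain is Reviews→Website→Badges = 6+4+3 = 13, so the finish is 13 days.
Sponsors is off the critical path — its longest chain is 12 days, giving 1 of slack.
Now Venue→Sponsors→Catering = 5+6+2 = 13 is longest, so the finish becomes 13 days.

13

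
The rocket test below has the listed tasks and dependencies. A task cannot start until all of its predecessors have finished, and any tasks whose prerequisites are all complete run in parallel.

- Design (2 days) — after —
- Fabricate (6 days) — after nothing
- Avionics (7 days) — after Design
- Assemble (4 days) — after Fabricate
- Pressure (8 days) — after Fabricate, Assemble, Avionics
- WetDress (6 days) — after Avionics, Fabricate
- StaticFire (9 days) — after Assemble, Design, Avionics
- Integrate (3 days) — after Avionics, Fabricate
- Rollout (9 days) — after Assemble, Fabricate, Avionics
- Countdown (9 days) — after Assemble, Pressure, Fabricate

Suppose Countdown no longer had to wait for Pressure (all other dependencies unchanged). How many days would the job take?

19

With the dependency in place, Fabricate→Assemble→Pressure→Countdown = 6+4+8+9 = 27 sets the finish at 27 days.
Without Pressure→Countdown, Countdown's earliest start moves from 18 to 10.
New critical path: Fabricate→Assemble→StaticFire = 6+4+9 = 19 ⇒ 19 days.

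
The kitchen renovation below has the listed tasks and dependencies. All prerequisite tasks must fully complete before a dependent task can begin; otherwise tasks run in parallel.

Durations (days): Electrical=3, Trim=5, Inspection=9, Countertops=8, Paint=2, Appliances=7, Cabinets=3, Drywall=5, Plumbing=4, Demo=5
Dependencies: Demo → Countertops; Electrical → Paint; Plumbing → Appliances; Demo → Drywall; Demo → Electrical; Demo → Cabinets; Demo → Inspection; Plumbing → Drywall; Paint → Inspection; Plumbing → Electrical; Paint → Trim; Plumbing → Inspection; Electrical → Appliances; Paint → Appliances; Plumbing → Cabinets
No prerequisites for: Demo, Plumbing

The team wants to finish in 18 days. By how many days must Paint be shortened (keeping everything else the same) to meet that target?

1

Current finish: 19 days; target: 18.
Paint is on every critical path, so each day cut from Paint cuts the finish by one (this holds down to a finish of 18).
Need 19 − 18 = 1 day off Paint → Paint becomes 1 day, finish becomes 18.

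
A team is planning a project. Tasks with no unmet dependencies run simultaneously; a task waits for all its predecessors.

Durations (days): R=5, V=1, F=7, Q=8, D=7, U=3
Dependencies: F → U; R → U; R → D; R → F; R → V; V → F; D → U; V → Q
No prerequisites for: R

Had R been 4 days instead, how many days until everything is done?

15

Actual critical path: R→V→F→U = 5+1+7+3 = 16 ⇒ 16 days.
R lies on that path, so at 4 days the path becomes 15 days.
The critical path is still R→V→F→U; finish is now 15 days.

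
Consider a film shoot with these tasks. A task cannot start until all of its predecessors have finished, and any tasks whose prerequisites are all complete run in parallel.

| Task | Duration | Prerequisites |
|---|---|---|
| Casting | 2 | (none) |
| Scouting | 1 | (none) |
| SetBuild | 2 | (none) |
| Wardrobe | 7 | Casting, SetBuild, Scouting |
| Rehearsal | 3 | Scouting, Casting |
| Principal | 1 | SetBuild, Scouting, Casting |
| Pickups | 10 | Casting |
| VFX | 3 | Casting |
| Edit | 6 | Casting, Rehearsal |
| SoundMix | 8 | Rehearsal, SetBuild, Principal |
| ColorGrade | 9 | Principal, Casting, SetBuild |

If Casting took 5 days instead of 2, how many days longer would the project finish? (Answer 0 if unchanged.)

As given, the longest chain is Casting→Rehearsal→SoundMix = 2+3+8 = 13, so the finish is 13 days.
Casting is on the critical path; changing it to 5 makes that path 16 days.
No other chain overtakes it, so the finish is 16 days.
Change in finish: 16 − 13 = +3 days.

3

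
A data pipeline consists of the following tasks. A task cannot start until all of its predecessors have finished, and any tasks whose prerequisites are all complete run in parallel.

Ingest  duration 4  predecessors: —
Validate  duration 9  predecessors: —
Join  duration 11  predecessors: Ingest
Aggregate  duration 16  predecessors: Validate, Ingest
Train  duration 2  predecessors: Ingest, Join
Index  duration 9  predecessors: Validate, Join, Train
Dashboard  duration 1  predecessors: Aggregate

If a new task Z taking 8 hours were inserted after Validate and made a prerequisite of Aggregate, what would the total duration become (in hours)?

34

Originally the data pipeline takes 26 hours.
With Z inserted, Aggregate now waits for max(Validate, Ingest, Z).
New critical path: Validate→Z→Aggregate→Dashboard = 9+8+16+1 = 34 ⇒ 34 hours.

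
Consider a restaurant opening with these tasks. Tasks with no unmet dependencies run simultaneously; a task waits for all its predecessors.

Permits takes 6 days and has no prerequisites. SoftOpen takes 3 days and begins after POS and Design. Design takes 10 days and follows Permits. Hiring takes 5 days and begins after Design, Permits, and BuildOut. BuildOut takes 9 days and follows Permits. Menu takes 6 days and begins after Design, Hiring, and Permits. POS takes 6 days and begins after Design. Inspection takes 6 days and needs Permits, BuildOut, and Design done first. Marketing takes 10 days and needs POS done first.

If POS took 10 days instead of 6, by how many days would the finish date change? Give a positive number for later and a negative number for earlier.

Critical path before the change: Permits→Design→POS→Marketing = 6+10+6+10 = 32 giving 32 days.
POS lies on that path, so at 10 days the path becomes 36 days.
That remains the longest chain; total 36 days.
Change in finish: 36 − 32 = +4 days.

4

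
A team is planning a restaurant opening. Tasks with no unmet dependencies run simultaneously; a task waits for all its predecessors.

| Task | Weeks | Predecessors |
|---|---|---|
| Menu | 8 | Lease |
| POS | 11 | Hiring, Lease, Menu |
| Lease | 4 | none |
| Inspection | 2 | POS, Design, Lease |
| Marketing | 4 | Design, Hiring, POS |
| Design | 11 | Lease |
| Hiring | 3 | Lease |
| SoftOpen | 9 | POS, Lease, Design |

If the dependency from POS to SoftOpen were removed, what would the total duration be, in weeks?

With the dependency in place, Lease→Menu→POS→SoftOpen = 4+8+11+9 = 32 sets the finish at 32 weeks.
Without POS→SoftOpen, SoftOpen's earliest start moves from 23 to 15.
New critical path: Lease→Menu→POS→Marketing = 4+8+11+4 = 27 ⇒ 27 weeks.

27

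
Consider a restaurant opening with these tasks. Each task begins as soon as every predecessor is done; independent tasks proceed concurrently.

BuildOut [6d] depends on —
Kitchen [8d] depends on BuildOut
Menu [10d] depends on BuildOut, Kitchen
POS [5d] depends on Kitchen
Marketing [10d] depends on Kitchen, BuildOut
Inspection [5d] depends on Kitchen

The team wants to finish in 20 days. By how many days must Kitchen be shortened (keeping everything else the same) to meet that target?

Current finish: 24 days; target: 20.
Kitchen is on every critical path, so each day cut from Kitchen cuts the finish by one (this holds down to a finish of 17).
Need 24 − 20 = 4 days off Kitchen → Kitchen becomes 4 days, finish becomes 20.

4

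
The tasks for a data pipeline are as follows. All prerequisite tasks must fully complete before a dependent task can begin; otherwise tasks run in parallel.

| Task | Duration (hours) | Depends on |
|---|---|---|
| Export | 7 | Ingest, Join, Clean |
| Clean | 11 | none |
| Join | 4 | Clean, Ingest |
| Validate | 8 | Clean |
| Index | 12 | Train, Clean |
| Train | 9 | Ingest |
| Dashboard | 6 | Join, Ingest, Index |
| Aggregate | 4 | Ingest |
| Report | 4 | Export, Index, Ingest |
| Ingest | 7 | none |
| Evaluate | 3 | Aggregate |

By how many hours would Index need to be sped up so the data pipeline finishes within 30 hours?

Current finish: 34 hours; target: 30.
Index is on every critical path, so each hour cut from Index cuts the finish by one (this holds down to a finish of 26).
Need 34 − 30 = 4 hours off Index → Index becomes 8 hours, finish becomes 30.

4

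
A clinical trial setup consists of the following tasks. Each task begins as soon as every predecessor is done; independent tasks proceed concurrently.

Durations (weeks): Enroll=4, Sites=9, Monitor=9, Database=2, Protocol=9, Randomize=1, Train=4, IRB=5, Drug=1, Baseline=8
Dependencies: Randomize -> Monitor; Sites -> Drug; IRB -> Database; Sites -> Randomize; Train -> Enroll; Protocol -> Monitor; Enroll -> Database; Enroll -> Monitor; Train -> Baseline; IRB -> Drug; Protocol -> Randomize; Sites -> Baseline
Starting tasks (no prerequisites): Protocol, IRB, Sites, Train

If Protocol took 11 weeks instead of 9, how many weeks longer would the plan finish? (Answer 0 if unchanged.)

As given, the longest chain is Protocol→Randomize→Monitor = 9+1+9 = 19, so the finish is 19 weeks.
Protocol lies on that path, so at 11 weeks the path becomes 21 weeks.
That remains the longest chain; total 21 weeks.
Change in finish: 21 − 19 = +2 weeks.

2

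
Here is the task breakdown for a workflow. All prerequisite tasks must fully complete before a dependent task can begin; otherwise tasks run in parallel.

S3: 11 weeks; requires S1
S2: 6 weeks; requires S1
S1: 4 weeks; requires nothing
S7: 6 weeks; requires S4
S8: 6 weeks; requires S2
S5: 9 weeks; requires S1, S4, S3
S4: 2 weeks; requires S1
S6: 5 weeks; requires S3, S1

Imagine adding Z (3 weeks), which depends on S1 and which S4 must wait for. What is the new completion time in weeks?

24

Originally the schedule takes 24 weeks.
With Z inserted, S4 now waits for max(S1, Z).
New critical path: S1→S3→S5 = 4+11+9 = 24 ⇒ 24 weeks.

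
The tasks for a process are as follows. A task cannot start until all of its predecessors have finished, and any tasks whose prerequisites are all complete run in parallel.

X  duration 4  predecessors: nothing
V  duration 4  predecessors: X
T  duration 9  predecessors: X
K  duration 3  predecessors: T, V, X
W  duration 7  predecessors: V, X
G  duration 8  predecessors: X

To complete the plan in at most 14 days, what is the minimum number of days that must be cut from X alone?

2

Current finish: 16 days; target: 14.
X is on every critical path, so each day cut from X cuts the finish by one (this holds down to a finish of 13).
Need 16 − 14 = 2 days off X → X becomes 2 days, finish becomes 14.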